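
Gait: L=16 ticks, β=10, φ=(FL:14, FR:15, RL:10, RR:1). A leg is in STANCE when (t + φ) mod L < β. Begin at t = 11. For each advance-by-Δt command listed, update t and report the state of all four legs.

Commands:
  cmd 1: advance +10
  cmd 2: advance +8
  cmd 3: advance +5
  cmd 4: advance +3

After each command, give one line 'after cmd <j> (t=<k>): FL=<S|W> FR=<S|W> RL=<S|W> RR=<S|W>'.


after cmd 1 (t=21): FL=S FR=S RL=W RR=S
after cmd 2 (t=29): FL=W FR=W RL=S RR=W
after cmd 3 (t=34): FL=S FR=S RL=W RR=S
after cmd 4 (t=37): FL=S FR=S RL=W RR=S

start t=11: FL=S FR=W RL=S RR=W
cmd 1: advance +10 → t=21, phase=(3,4,15,6) → FL=S FR=S RL=W RR=S
cmd 2: advance +8 → t=29, phase=(11,12,7,14) → FL=W FR=W RL=S RR=W
cmd 3: advance +5 → t=34, phase=(0,1,12,3) → FL=S FR=S RL=W RR=S
cmd 4: advance +3 → t=37, phase=(3,4,15,6) → FL=S FR=S RL=W RR=S


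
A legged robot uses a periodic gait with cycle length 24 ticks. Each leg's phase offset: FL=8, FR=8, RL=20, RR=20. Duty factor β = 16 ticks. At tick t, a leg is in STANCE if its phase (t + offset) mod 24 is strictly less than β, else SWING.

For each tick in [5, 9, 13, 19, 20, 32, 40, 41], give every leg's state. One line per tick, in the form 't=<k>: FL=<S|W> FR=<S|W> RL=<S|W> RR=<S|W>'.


t=5: FL=S FR=S RL=S RR=S
t=9: FL=W FR=W RL=S RR=S
t=13: FL=W FR=W RL=S RR=S
t=19: FL=S FR=S RL=S RR=S
t=20: FL=S FR=S RL=W RR=W
t=32: FL=W FR=W RL=S RR=S
t=40: FL=S FR=S RL=S RR=S
t=41: FL=S FR=S RL=S RR=S

t=5: phase=(13,13,1,1) vs β=16 → FL=S FR=S RL=S RR=S
t=9: phase=(17,17,5,5) vs β=16 → FL=W FR=W RL=S RR=S
t=13: phase=(21,21,9,9) vs β=16 → FL=W FR=W RL=S RR=S
t=19: phase=(3,3,15,15) vs β=16 → FL=S FR=S RL=S RR=S
t=20: phase=(4,4,16,16) vs β=16 → FL=S FR=S RL=W RR=W
t=32: phase=(16,16,4,4) vs β=16 → FL=W FR=W RL=S RR=S
t=40: phase=(0,0,12,12) vs β=16 → FL=S FR=S RL=S RR=S
t=41: phase=(1,1,13,13) vs β=16 → FL=S FR=S RL=S RR=S


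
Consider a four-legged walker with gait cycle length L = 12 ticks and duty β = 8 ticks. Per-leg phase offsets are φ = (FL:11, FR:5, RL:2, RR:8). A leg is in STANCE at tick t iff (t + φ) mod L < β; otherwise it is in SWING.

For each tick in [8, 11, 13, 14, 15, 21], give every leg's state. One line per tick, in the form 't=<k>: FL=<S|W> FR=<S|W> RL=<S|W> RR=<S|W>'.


t=8: FL=S FR=S RL=W RR=S
t=11: FL=W FR=S RL=S RR=S
t=13: FL=S FR=S RL=S RR=W
t=14: FL=S FR=S RL=S RR=W
t=15: FL=S FR=W RL=S RR=W
t=21: FL=W FR=S RL=W RR=S

t=8: phase=(7,1,10,4) vs β=8 → FL=S FR=S RL=W RR=S
t=11: phase=(10,4,1,7) vs β=8 → FL=W FR=S RL=S RR=S
t=13: phase=(0,6,3,9) vs β=8 → FL=S FR=S RL=S RR=W
t=14: phase=(1,7,4,10) vs β=8 → FL=S FR=S RL=S RR=W
t=15: phase=(2,8,5,11) vs β=8 → FL=S FR=W RL=S RR=W
t=21: phase=(8,2,11,5) vs β=8 → FL=W FR=S RL=W RR=S


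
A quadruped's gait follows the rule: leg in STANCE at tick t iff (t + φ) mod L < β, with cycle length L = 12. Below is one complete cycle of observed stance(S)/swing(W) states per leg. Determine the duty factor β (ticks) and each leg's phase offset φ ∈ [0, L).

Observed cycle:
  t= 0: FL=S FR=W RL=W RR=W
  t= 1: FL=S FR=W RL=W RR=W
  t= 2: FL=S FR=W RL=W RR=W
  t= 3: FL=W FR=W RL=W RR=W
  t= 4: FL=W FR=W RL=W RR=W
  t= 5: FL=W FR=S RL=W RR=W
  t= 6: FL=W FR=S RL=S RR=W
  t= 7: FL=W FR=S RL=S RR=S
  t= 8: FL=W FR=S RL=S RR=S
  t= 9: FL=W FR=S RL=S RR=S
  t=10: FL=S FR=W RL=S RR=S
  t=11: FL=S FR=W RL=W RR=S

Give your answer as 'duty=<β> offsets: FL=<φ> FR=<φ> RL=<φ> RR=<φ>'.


duty β = stance ticks per leg = 5
FL: stance ticks = 5; W→S at t=10 → φ=2
FR: stance ticks = 5; W→S at t=5 → φ=7
RL: stance ticks = 5; W→S at t=6 → φ=6
RR: stance ticks = 5; W→S at t=7 → φ=5

duty=5 offsets: FL=2 FR=7 RL=6 RR=5


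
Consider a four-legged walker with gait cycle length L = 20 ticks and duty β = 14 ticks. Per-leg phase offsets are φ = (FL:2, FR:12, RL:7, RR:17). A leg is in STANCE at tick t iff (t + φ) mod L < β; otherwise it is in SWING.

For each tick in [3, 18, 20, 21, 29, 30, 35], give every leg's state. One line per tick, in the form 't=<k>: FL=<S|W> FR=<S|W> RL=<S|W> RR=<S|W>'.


t=3: phase=(5,15,10,0) vs β=14 → FL=S FR=W RL=S RR=S
t=18: phase=(0,10,5,15) vs β=14 → FL=S FR=S RL=S RR=W
t=20: phase=(2,12,7,17) vs β=14 → FL=S FR=S RL=S RR=W
t=21: phase=(3,13,8,18) vs β=14 → FL=S FR=S RL=S RR=W
t=29: phase=(11,1,16,6) vs β=14 → FL=S FR=S RL=W RR=S
t=30: phase=(12,2,17,7) vs β=14 → FL=S FR=S RL=W RR=S
t=35: phase=(17,7,2,12) vs β=14 → FL=W FR=S RL=S RR=S

t=3: FL=S FR=W RL=S RR=S
t=18: FL=S FR=S RL=S RR=W
t=20: FL=S FR=S RL=S RR=W
t=21: FL=S FR=S RL=S RR=W
t=29: FL=S FR=S RL=W RR=S
t=30: FL=S FR=S RL=W RR=S
t=35: FL=W FR=S RL=S RR=S


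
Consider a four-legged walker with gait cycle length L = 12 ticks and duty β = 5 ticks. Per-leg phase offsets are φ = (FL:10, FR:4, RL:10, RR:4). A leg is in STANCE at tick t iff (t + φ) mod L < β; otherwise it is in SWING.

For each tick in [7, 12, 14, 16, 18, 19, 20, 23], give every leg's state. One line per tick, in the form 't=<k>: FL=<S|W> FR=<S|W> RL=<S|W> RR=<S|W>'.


t=7: phase=(5,11,5,11) vs β=5 → FL=W FR=W RL=W RR=W
t=12: phase=(10,4,10,4) vs β=5 → FL=W FR=S RL=W RR=S
t=14: phase=(0,6,0,6) vs β=5 → FL=S FR=W RL=S RR=W
t=16: phase=(2,8,2,8) vs β=5 → FL=S FR=W RL=S RR=W
t=18: phase=(4,10,4,10) vs β=5 → FL=S FR=W RL=S RR=W
t=19: phase=(5,11,5,11) vs β=5 → FL=W FR=W RL=W RR=W
t=20: phase=(6,0,6,0) vs β=5 → FL=W FR=S RL=W RR=S
t=23: phase=(9,3,9,3) vs β=5 → FL=W FR=S RL=W RR=S

t=7: FL=W FR=W RL=W RR=W
t=12: FL=W FR=S RL=W RR=S
t=14: FL=S FR=W RL=S RR=W
t=16: FL=S FR=W RL=S RR=W
t=18: FL=S FR=W RL=S RR=W
t=19: FL=W FR=W RL=W RR=W
t=20: FL=W FR=S RL=W RR=S
t=23: FL=W FR=S RL=W RR=S


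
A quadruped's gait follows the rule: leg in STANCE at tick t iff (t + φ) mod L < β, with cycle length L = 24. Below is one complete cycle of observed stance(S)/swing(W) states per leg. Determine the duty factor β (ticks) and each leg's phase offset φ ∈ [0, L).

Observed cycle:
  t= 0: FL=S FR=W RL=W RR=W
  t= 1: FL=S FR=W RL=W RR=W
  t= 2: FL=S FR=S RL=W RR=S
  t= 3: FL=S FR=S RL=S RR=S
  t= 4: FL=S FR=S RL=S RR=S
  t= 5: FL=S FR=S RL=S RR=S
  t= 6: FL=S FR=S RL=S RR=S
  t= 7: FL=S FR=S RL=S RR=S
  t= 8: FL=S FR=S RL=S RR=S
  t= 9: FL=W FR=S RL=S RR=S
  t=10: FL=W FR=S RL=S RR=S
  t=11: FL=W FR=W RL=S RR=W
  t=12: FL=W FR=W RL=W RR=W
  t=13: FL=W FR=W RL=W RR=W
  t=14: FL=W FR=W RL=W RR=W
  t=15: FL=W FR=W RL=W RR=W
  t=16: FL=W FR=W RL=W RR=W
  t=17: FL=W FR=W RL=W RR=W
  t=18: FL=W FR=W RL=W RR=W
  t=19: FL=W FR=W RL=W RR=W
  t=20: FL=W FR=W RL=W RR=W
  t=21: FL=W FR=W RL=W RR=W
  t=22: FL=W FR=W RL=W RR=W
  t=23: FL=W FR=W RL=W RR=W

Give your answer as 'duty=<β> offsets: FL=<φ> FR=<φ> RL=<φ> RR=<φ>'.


duty β = stance ticks per leg = 9
FL: stance ticks = 9; W→S at t=0 → φ=0
FR: stance ticks = 9; W→S at t=2 → φ=22
RL: stance ticks = 9; W→S at t=3 → φ=21
RR: stance ticks = 9; W→S at t=2 → φ=22

duty=9 offsets: FL=0 FR=22 RL=21 RR=22


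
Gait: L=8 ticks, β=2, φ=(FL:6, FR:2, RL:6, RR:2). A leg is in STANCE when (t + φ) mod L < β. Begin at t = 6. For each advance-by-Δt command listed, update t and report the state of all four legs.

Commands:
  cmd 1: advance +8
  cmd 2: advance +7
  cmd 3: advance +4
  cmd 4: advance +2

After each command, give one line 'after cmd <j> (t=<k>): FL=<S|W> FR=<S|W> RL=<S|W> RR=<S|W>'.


start t=6: FL=W FR=S RL=W RR=S
cmd 1: advance +8 → t=14, phase=(4,0,4,0) → FL=W FR=S RL=W RR=S
cmd 2: advance +7 → t=21, phase=(3,7,3,7) → FL=W FR=W RL=W RR=W
cmd 3: advance +4 → t=25, phase=(7,3,7,3) → FL=W FR=W RL=W RR=W
cmd 4: advance +2 → t=27, phase=(1,5,1,5) → FL=S FR=W RL=S RR=W

after cmd 1 (t=14): FL=W FR=S RL=W RR=S
after cmd 2 (t=21): FL=W FR=W RL=W RR=W
after cmd 3 (t=25): FL=W FR=W RL=W RR=W
after cmd 4 (t=27): FL=S FR=W RL=S RR=W


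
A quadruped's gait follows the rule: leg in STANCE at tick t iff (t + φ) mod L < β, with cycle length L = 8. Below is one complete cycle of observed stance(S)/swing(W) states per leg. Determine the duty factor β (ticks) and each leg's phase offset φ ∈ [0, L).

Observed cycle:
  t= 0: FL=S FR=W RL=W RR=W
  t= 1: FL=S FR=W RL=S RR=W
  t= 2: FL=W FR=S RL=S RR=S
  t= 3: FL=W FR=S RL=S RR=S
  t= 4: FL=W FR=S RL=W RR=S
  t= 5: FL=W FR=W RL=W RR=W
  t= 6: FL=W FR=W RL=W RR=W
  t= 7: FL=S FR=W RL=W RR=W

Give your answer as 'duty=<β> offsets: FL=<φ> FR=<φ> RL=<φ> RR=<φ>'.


duty β = stance ticks per leg = 3
FL: stance ticks = 3; W→S at t=7 → φ=1
FR: stance ticks = 3; W→S at t=2 → φ=6
RL: stance ticks = 3; W→S at t=1 → φ=7
RR: stance ticks = 3; W→S at t=2 → φ=6

duty=3 offsets: FL=1 FR=6 RL=7 RR=6


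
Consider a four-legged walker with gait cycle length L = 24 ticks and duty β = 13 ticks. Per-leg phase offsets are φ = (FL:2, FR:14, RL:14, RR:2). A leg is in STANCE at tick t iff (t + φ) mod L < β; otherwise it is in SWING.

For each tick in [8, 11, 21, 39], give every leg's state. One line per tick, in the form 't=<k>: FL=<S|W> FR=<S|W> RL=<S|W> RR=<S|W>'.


t=8: phase=(10,22,22,10) vs β=13 → FL=S FR=W RL=W RR=S
t=11: phase=(13,1,1,13) vs β=13 → FL=W FR=S RL=S RR=W
t=21: phase=(23,11,11,23) vs β=13 → FL=W FR=S RL=S RR=W
t=39: phase=(17,5,5,17) vs β=13 → FL=W FR=S RL=S RR=W

t=8: FL=S FR=W RL=W RR=S
t=11: FL=W FR=S RL=S RR=W
t=21: FL=W FR=S RL=S RR=W
t=39: FL=W FR=S RL=S RR=W


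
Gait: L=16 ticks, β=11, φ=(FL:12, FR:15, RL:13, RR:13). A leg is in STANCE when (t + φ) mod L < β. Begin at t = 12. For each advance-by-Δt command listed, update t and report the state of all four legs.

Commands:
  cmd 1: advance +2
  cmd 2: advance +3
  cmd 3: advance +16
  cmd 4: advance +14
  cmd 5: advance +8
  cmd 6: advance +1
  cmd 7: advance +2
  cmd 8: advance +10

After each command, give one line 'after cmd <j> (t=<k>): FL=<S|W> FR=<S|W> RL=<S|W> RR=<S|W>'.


start t=12: FL=S FR=W RL=S RR=S
cmd 1: advance +2 → t=14, phase=(10,13,11,11) → FL=S FR=W RL=W RR=W
cmd 2: advance +3 → t=17, phase=(13,0,14,14) → FL=W FR=S RL=W RR=W
cmd 3: advance +16 → t=33, phase=(13,0,14,14) → FL=W FR=S RL=W RR=W
cmd 4: advance +14 → t=47, phase=(11,14,12,12) → FL=W FR=W RL=W RR=W
cmd 5: advance +8 → t=55, phase=(3,6,4,4) → FL=S FR=S RL=S RR=S
cmd 6: advance +1 → t=56, phase=(4,7,5,5) → FL=S FR=S RL=S RR=S
cmd 7: advance +2 → t=58, phase=(6,9,7,7) → FL=S FR=S RL=S RR=S
cmd 8: advance +10 → t=68, phase=(0,3,1,1) → FL=S FR=S RL=S RR=S

after cmd 1 (t=14): FL=S FR=W RL=W RR=W
after cmd 2 (t=17): FL=W FR=S RL=W RR=W
after cmd 3 (t=33): FL=W FR=S RL=W RR=W
after cmd 4 (t=47): FL=W FR=W RL=W RR=W
after cmd 5 (t=55): FL=S FR=S RL=S RR=S
after cmd 6 (t=56): FL=S FR=S RL=S RR=S
after cmd 7 (t=58): FL=S FR=S RL=S RR=S
after cmd 8 (t=68): FL=S FR=S RL=S RR=S


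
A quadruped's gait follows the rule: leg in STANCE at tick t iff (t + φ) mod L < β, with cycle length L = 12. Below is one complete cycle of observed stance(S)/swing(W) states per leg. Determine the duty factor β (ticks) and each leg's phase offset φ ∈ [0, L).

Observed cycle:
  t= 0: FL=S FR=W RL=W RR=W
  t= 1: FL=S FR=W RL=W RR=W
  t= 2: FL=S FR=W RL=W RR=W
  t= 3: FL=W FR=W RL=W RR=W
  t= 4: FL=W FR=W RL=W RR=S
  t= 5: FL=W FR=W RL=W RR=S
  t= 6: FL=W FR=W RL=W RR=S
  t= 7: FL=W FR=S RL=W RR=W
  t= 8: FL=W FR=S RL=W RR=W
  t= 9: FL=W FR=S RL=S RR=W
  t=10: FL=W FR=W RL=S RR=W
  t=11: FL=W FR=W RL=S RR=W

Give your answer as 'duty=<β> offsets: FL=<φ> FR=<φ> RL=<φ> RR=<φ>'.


duty β = stance ticks per leg = 3
FL: stance ticks = 3; W→S at t=0 → φ=0
FR: stance ticks = 3; W→S at t=7 → φ=5
RL: stance ticks = 3; W→S at t=9 → φ=3
RR: stance ticks = 3; W→S at t=4 → φ=8

duty=3 offsets: FL=0 FR=5 RL=3 RR=8


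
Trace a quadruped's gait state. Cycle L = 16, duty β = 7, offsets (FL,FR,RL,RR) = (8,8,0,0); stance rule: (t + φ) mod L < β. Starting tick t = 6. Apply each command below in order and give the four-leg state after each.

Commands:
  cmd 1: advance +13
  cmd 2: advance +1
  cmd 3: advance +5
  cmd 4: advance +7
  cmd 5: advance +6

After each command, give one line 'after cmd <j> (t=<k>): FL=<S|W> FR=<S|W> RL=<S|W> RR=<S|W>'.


start t=6: FL=W FR=W RL=S RR=S
cmd 1: advance +13 → t=19, phase=(11,11,3,3) → FL=W FR=W RL=S RR=S
cmd 2: advance +1 → t=20, phase=(12,12,4,4) → FL=W FR=W RL=S RR=S
cmd 3: advance +5 → t=25, phase=(1,1,9,9) → FL=S FR=S RL=W RR=W
cmd 4: advance +7 → t=32, phase=(8,8,0,0) → FL=W FR=W RL=S RR=S
cmd 5: advance +6 → t=38, phase=(14,14,6,6) → FL=W FR=W RL=S RR=S

after cmd 1 (t=19): FL=W FR=W RL=S RR=S
after cmd 2 (t=20): FL=W FR=W RL=S RR=S
after cmd 3 (t=25): FL=S FR=S RL=W RR=W
after cmd 4 (t=32): FL=W FR=W RL=S RR=S
after cmd 5 (t=38): FL=W FR=W RL=S RR=S


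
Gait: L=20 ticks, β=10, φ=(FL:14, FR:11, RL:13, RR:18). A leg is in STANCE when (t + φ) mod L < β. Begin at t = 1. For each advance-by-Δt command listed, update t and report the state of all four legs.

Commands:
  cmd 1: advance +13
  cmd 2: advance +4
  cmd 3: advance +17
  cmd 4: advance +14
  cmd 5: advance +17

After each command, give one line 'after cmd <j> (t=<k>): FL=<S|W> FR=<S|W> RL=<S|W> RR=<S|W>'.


start t=1: FL=W FR=W RL=W RR=W
cmd 1: advance +13 → t=14, phase=(8,5,7,12) → FL=S FR=S RL=S RR=W
cmd 2: advance +4 → t=18, phase=(12,9,11,16) → FL=W FR=S RL=W RR=W
cmd 3: advance +17 → t=35, phase=(9,6,8,13) → FL=S FR=S RL=S RR=W
cmd 4: advance +14 → t=49, phase=(3,0,2,7) → FL=S FR=S RL=S RR=S
cmd 5: advance +17 → t=66, phase=(0,17,19,4) → FL=S FR=W RL=W RR=S

after cmd 1 (t=14): FL=S FR=S RL=S RR=W
after cmd 2 (t=18): FL=W FR=S RL=W RR=W
after cmd 3 (t=35): FL=S FR=S RL=S RR=W
after cmd 4 (t=49): FL=S FR=S RL=S RR=S
after cmd 5 (t=66): FL=S FR=W RL=W RR=S


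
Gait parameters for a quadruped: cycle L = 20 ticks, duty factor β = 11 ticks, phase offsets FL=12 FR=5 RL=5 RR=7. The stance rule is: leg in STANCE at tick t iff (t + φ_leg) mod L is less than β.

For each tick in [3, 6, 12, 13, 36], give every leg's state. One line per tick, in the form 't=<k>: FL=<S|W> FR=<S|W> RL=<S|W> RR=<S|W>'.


t=3: phase=(15,8,8,10) vs β=11 → FL=W FR=S RL=S RR=S
t=6: phase=(18,11,11,13) vs β=11 → FL=W FR=W RL=W RR=W
t=12: phase=(4,17,17,19) vs β=11 → FL=S FR=W RL=W RR=W
t=13: phase=(5,18,18,0) vs β=11 → FL=S FR=W RL=W RR=S
t=36: phase=(8,1,1,3) vs β=11 → FL=S FR=S RL=S RR=S

t=3: FL=W FR=S RL=S RR=S
t=6: FL=W FR=W RL=W RR=W
t=12: FL=S FR=W RL=W RR=W
t=13: FL=S FR=W RL=W RR=S
t=36: FL=S FR=S RL=S RR=S


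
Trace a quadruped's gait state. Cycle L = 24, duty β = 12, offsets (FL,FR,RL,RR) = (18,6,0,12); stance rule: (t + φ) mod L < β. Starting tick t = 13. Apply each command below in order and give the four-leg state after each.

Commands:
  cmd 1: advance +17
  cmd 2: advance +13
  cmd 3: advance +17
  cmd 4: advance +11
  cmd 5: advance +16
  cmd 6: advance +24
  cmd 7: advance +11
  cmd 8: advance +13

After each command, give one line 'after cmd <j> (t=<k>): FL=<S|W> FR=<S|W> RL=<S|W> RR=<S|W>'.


after cmd 1 (t=30): FL=S FR=W RL=S RR=W
after cmd 2 (t=43): FL=W FR=S RL=W RR=S
after cmd 3 (t=60): FL=S FR=W RL=W RR=S
after cmd 4 (t=71): FL=W FR=S RL=W RR=S
after cmd 5 (t=87): FL=S FR=W RL=W RR=S
after cmd 6 (t=111): FL=S FR=W RL=W RR=S
after cmd 7 (t=122): FL=W FR=S RL=S RR=W
after cmd 8 (t=135): FL=S FR=W RL=W RR=S

start t=13: FL=S FR=W RL=W RR=S
cmd 1: advance +17 → t=30, phase=(0,12,6,18) → FL=S FR=W RL=S RR=W
cmd 2: advance +13 → t=43, phase=(13,1,19,7) → FL=W FR=S RL=W RR=S
cmd 3: advance +17 → t=60, phase=(6,18,12,0) → FL=S FR=W RL=W RR=S
cmd 4: advance +11 → t=71, phase=(17,5,23,11) → FL=W FR=S RL=W RR=S
cmd 5: advance +16 → t=87, phase=(9,21,15,3) → FL=S FR=W RL=W RR=S
cmd 6: advance +24 → t=111, phase=(9,21,15,3) → FL=S FR=W RL=W RR=S
cmd 7: advance +11 → t=122, phase=(20,8,2,14) → FL=W FR=S RL=S RR=W
cmd 8: advance +13 → t=135, phase=(9,21,15,3) → FL=S FR=W RL=W RR=S


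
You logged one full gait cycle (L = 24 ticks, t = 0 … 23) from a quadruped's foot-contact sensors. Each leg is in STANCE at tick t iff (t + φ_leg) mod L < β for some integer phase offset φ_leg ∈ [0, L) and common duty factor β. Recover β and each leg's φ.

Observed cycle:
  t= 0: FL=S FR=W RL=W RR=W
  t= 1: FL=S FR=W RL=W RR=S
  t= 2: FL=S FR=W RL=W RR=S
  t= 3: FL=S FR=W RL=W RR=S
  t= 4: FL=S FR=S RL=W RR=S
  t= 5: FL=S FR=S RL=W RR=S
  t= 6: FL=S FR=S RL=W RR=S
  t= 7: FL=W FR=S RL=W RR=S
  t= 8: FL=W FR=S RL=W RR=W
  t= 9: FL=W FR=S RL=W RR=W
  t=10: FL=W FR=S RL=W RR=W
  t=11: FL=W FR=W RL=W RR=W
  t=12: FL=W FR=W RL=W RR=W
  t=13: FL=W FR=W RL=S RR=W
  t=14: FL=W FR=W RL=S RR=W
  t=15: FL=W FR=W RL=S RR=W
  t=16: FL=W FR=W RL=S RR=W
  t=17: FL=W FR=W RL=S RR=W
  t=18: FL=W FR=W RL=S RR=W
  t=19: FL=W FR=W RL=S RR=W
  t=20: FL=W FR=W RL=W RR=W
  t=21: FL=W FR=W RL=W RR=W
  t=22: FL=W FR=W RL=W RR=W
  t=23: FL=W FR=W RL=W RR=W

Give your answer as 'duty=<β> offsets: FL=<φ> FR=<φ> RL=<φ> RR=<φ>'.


duty β = stance ticks per leg = 7
FL: stance ticks = 7; W→S at t=0 → φ=0
FR: stance ticks = 7; W→S at t=4 → φ=20
RL: stance ticks = 7; W→S at t=13 → φ=11
RR: stance ticks = 7; W→S at t=1 → φ=23

duty=7 offsets: FL=0 FR=20 RL=11 RR=23


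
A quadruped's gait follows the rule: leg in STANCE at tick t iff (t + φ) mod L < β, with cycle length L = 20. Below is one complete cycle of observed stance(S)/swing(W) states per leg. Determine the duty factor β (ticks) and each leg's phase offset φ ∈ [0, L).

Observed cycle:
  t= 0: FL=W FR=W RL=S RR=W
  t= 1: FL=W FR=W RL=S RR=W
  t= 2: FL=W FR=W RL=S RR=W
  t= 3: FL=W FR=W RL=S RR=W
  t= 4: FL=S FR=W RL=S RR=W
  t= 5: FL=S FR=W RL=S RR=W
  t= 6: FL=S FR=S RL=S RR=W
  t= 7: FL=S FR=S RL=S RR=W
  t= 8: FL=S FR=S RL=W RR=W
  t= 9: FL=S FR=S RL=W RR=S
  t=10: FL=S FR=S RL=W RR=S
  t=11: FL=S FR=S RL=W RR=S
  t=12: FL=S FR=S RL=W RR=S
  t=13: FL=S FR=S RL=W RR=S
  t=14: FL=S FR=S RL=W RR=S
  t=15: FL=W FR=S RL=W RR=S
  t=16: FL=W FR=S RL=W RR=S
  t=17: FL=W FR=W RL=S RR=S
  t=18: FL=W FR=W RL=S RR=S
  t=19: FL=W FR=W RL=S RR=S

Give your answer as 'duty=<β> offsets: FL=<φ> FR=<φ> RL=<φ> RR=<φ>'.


duty β = stance ticks per leg = 11
FL: stance ticks = 11; W→S at t=4 → φ=16
FR: stance ticks = 11; W→S at t=6 → φ=14
RL: stance ticks = 11; W→S at t=17 → φ=3
RR: stance ticks = 11; W→S at t=9 → φ=11

duty=11 offsets: FL=16 FR=14 RL=3 RR=11


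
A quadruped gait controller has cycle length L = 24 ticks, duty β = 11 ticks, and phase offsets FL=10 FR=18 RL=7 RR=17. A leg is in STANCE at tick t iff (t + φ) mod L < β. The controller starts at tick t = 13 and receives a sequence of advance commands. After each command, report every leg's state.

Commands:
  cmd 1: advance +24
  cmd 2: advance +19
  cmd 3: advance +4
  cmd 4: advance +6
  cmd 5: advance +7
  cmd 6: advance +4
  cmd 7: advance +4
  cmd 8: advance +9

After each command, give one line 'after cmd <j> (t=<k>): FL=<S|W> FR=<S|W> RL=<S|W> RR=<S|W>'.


after cmd 1 (t=37): FL=W FR=S RL=W RR=S
after cmd 2 (t=56): FL=W FR=S RL=W RR=S
after cmd 3 (t=60): FL=W FR=S RL=W RR=S
after cmd 4 (t=66): FL=S FR=W RL=S RR=W
after cmd 5 (t=73): FL=W FR=W RL=S RR=W
after cmd 6 (t=77): FL=W FR=W RL=W RR=W
after cmd 7 (t=81): FL=W FR=S RL=W RR=S
after cmd 8 (t=90): FL=S FR=W RL=S RR=W

start t=13: FL=W FR=S RL=W RR=S
cmd 1: advance +24 → t=37, phase=(23,7,20,6) → FL=W FR=S RL=W RR=S
cmd 2: advance +19 → t=56, phase=(18,2,15,1) → FL=W FR=S RL=W RR=S
cmd 3: advance +4 → t=60, phase=(22,6,19,5) → FL=W FR=S RL=W RR=S
cmd 4: advance +6 → t=66, phase=(4,12,1,11) → FL=S FR=W RL=S RR=W
cmd 5: advance +7 → t=73, phase=(11,19,8,18) → FL=W FR=W RL=S RR=W
cmd 6: advance +4 → t=77, phase=(15,23,12,22) → FL=W FR=W RL=W RR=W
cmd 7: advance +4 → t=81, phase=(19,3,16,2) → FL=W FR=S RL=W RR=S
cmd 8: advance +9 → t=90, phase=(4,12,1,11) → FL=S FR=W RL=S RR=W


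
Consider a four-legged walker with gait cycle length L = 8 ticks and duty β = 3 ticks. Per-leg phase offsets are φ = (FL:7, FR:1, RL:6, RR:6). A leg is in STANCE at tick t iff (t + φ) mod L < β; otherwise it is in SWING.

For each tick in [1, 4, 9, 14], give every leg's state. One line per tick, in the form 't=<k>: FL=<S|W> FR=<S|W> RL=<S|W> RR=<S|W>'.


t=1: phase=(0,2,7,7) vs β=3 → FL=S FR=S RL=W RR=W
t=4: phase=(3,5,2,2) vs β=3 → FL=W FR=W RL=S RR=S
t=9: phase=(0,2,7,7) vs β=3 → FL=S FR=S RL=W RR=W
t=14: phase=(5,7,4,4) vs β=3 → FL=W FR=W RL=W RR=W

t=1: FL=S FR=S RL=W RR=W
t=4: FL=W FR=W RL=S RR=S
t=9: FL=S FR=S RL=W RR=W
t=14: FL=W FR=W RL=W RR=W


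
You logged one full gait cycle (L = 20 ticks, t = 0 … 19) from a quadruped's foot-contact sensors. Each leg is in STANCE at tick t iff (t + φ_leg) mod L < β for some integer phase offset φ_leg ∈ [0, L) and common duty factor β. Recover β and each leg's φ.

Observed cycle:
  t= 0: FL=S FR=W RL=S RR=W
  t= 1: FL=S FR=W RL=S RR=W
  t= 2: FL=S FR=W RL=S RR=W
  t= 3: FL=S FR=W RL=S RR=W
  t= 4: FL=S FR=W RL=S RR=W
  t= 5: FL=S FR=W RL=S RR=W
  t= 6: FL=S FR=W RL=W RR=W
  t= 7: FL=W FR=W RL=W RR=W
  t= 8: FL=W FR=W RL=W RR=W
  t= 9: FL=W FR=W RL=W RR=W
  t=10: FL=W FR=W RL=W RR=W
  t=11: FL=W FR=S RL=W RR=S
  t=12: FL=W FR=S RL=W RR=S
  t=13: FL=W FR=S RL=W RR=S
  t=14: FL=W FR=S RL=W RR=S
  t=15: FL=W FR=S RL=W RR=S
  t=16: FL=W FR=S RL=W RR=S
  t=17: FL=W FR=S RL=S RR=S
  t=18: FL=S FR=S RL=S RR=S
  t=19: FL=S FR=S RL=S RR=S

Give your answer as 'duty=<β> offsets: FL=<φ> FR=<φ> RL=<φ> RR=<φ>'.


duty β = stance ticks per leg = 9
FL: stance ticks = 9; W→S at t=18 → φ=2
FR: stance ticks = 9; W→S at t=11 → φ=9
RL: stance ticks = 9; W→S at t=17 → φ=3
RR: stance ticks = 9; W→S at t=11 → φ=9

duty=9 offsets: FL=2 FR=9 RL=3 RR=9


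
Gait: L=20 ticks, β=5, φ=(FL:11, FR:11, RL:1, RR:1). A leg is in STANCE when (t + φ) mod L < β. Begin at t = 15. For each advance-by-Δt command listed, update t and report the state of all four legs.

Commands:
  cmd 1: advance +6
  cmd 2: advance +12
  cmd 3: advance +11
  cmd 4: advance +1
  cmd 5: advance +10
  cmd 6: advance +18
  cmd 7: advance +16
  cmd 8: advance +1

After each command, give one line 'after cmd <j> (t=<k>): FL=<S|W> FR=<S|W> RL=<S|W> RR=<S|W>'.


after cmd 1 (t=21): FL=W FR=W RL=S RR=S
after cmd 2 (t=33): FL=S FR=S RL=W RR=W
after cmd 3 (t=44): FL=W FR=W RL=W RR=W
after cmd 4 (t=45): FL=W FR=W RL=W RR=W
after cmd 5 (t=55): FL=W FR=W RL=W RR=W
after cmd 6 (t=73): FL=S FR=S RL=W RR=W
after cmd 7 (t=89): FL=S FR=S RL=W RR=W
after cmd 8 (t=90): FL=S FR=S RL=W RR=W

start t=15: FL=W FR=W RL=W RR=W
cmd 1: advance +6 → t=21, phase=(12,12,2,2) → FL=W FR=W RL=S RR=S
cmd 2: advance +12 → t=33, phase=(4,4,14,14) → FL=S FR=S RL=W RR=W
cmd 3: advance +11 → t=44, phase=(15,15,5,5) → FL=W FR=W RL=W RR=W
cmd 4: advance +1 → t=45, phase=(16,16,6,6) → FL=W FR=W RL=W RR=W
cmd 5: advance +10 → t=55, phase=(6,6,16,16) → FL=W FR=W RL=W RR=W
cmd 6: advance +18 → t=73, phase=(4,4,14,14) → FL=S FR=S RL=W RR=W
cmd 7: advance +16 → t=89, phase=(0,0,10,10) → FL=S FR=S RL=W RR=W
cmd 8: advance +1 → t=90, phase=(1,1,11,11) → FL=S FR=S RL=W RR=W


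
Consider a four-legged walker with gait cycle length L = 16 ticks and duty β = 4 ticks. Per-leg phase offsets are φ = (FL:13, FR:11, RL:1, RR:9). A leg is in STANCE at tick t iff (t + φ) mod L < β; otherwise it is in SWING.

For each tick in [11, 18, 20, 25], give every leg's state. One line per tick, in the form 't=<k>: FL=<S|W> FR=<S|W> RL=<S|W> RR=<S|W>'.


t=11: FL=W FR=W RL=W RR=W
t=18: FL=W FR=W RL=S RR=W
t=20: FL=S FR=W RL=W RR=W
t=25: FL=W FR=W RL=W RR=S

t=11: phase=(8,6,12,4) vs β=4 → FL=W FR=W RL=W RR=W
t=18: phase=(15,13,3,11) vs β=4 → FL=W FR=W RL=S RR=W
t=20: phase=(1,15,5,13) vs β=4 → FL=S FR=W RL=W RR=W
t=25: phase=(6,4,10,2) vs β=4 → FL=W FR=W RL=W RR=S


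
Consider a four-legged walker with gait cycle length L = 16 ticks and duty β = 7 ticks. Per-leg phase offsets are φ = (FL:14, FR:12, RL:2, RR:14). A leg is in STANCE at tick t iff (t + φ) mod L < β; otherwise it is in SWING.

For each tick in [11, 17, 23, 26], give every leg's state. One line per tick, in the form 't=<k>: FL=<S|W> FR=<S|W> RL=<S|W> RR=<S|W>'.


t=11: phase=(9,7,13,9) vs β=7 → FL=W FR=W RL=W RR=W
t=17: phase=(15,13,3,15) vs β=7 → FL=W FR=W RL=S RR=W
t=23: phase=(5,3,9,5) vs β=7 → FL=S FR=S RL=W RR=S
t=26: phase=(8,6,12,8) vs β=7 → FL=W FR=S RL=W RR=W

t=11: FL=W FR=W RL=W RR=W
t=17: FL=W FR=W RL=S RR=W
t=23: FL=S FR=S RL=W RR=S
t=26: FL=W FR=S RL=W RR=W


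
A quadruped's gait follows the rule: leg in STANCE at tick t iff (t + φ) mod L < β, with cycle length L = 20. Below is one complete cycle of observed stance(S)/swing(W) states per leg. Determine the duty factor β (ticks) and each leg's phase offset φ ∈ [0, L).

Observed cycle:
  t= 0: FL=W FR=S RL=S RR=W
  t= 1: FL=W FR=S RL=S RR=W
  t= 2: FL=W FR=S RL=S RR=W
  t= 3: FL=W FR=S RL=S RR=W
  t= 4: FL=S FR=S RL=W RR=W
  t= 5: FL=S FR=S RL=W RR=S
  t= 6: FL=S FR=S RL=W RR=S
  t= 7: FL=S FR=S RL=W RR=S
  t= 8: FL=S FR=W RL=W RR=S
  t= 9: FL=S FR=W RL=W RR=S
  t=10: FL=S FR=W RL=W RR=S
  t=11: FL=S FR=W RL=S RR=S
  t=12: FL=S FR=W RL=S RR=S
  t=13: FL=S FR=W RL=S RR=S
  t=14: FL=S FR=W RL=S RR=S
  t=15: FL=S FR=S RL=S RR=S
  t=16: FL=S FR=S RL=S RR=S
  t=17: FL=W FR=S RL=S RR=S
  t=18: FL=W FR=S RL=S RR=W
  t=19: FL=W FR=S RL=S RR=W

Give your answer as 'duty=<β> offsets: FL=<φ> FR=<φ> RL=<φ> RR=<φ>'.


duty β = stance ticks per leg = 13
FL: stance ticks = 13; W→S at t=4 → φ=16
FR: stance ticks = 13; W→S at t=15 → φ=5
RL: stance ticks = 13; W→S at t=11 → φ=9
RR: stance ticks = 13; W→S at t=5 → φ=15

duty=13 offsets: FL=16 FR=5 RL=9 RR=15


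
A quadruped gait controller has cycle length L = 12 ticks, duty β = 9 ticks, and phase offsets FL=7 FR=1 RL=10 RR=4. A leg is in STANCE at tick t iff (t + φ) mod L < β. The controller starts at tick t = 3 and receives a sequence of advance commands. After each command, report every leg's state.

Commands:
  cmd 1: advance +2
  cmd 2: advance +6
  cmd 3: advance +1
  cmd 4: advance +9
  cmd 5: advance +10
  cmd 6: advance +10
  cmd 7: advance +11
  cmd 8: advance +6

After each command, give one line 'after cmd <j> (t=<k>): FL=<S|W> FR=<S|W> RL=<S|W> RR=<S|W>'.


start t=3: FL=W FR=S RL=S RR=S
cmd 1: advance +2 → t=5, phase=(0,6,3,9) → FL=S FR=S RL=S RR=W
cmd 2: advance +6 → t=11, phase=(6,0,9,3) → FL=S FR=S RL=W RR=S
cmd 3: advance +1 → t=12, phase=(7,1,10,4) → FL=S FR=S RL=W RR=S
cmd 4: advance +9 → t=21, phase=(4,10,7,1) → FL=S FR=W RL=S RR=S
cmd 5: advance +10 → t=31, phase=(2,8,5,11) → FL=S FR=S RL=S RR=W
cmd 6: advance +10 → t=41, phase=(0,6,3,9) → FL=S FR=S RL=S RR=W
cmd 7: advance +11 → t=52, phase=(11,5,2,8) → FL=W FR=S RL=S RR=S
cmd 8: advance +6 → t=58, phase=(5,11,8,2) → FL=S FR=W RL=S RR=S

after cmd 1 (t=5): FL=S FR=S RL=S RR=W
after cmd 2 (t=11): FL=S FR=S RL=W RR=S
after cmd 3 (t=12): FL=S FR=S RL=W RR=S
after cmd 4 (t=21): FL=S FR=W RL=S RR=S
after cmd 5 (t=31): FL=S FR=S RL=S RR=W
after cmd 6 (t=41): FL=S FR=S RL=S RR=W
after cmd 7 (t=52): FL=W FR=S RL=S RR=S
after cmd 8 (t=58): FL=S FR=W RL=S RR=S


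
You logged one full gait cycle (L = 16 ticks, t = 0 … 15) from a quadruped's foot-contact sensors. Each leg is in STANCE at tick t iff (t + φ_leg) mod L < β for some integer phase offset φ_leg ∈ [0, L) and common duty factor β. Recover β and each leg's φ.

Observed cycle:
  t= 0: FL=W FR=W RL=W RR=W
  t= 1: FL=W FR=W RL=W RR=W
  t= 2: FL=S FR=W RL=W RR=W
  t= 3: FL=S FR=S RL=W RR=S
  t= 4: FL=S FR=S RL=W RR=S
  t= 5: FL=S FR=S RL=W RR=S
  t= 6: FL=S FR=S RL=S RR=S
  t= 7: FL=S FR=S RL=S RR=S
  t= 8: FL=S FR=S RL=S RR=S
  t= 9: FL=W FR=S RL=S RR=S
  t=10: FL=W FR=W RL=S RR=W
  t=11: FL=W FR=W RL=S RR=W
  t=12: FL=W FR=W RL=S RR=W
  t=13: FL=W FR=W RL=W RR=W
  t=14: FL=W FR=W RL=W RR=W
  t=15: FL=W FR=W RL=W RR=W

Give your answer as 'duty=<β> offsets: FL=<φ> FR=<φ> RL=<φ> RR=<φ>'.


duty=7 offsets: FL=14 FR=13 RL=10 RR=13

duty β = stance ticks per leg = 7
FL: stance ticks = 7; W→S at t=2 → φ=14
FR: stance ticks = 7; W→S at t=3 → φ=13
RL: stance ticks = 7; W→S at t=6 → φ=10
RR: stance ticks = 7; W→S at t=3 → φ=13


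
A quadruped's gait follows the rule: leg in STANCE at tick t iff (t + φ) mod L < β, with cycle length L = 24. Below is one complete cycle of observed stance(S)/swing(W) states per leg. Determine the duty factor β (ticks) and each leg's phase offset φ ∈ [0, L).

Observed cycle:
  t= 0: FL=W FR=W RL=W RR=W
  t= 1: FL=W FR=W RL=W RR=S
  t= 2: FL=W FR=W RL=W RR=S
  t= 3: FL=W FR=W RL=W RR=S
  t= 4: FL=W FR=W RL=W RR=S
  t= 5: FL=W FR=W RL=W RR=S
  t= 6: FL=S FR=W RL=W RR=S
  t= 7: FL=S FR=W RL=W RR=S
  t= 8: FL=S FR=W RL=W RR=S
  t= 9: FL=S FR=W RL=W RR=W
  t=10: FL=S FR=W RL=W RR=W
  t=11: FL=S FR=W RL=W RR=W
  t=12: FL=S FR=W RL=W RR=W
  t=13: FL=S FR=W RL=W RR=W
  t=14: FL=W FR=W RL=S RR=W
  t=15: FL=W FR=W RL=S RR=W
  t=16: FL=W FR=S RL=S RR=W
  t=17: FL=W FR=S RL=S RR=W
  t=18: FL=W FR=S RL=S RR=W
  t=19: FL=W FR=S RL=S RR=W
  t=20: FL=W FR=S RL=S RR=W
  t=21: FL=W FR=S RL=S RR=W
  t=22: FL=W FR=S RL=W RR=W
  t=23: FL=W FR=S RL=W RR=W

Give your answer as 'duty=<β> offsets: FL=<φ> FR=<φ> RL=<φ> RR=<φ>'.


duty=8 offsets: FL=18 FR=8 RL=10 RR=23

duty β = stance ticks per leg = 8
FL: stance ticks = 8; W→S at t=6 → φ=18
FR: stance ticks = 8; W→S at t=16 → φ=8
RL: stance ticks = 8; W→S at t=14 → φ=10
RR: stance ticks = 8; W→S at t=1 → φ=23


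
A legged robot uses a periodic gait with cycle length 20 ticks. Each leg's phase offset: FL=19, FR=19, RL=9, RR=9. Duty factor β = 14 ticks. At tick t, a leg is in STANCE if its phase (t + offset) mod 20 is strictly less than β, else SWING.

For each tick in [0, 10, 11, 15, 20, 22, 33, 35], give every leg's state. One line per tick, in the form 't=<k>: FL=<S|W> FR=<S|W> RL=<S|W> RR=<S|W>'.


t=0: phase=(19,19,9,9) vs β=14 → FL=W FR=W RL=S RR=S
t=10: phase=(9,9,19,19) vs β=14 → FL=S FR=S RL=W RR=W
t=11: phase=(10,10,0,0) vs β=14 → FL=S FR=S RL=S RR=S
t=15: phase=(14,14,4,4) vs β=14 → FL=W FR=W RL=S RR=S
t=20: phase=(19,19,9,9) vs β=14 → FL=W FR=W RL=S RR=S
t=22: phase=(1,1,11,11) vs β=14 → FL=S FR=S RL=S RR=S
t=33: phase=(12,12,2,2) vs β=14 → FL=S FR=S RL=S RR=S
t=35: phase=(14,14,4,4) vs β=14 → FL=W FR=W RL=S RR=S

t=0: FL=W FR=W RL=S RR=S
t=10: FL=S FR=S RL=W RR=W
t=11: FL=S FR=S RL=S RR=S
t=15: FL=W FR=W RL=S RR=S
t=20: FL=W FR=W RL=S RR=S
t=22: FL=S FR=S RL=S RR=S
t=33: FL=S FR=S RL=S RR=S
t=35: FL=W FR=W RL=S RR=S


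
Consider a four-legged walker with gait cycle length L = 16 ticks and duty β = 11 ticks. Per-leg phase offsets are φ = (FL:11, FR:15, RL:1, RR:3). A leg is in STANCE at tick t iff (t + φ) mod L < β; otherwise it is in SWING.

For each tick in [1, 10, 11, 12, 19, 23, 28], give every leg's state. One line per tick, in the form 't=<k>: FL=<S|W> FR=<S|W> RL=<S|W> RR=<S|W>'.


t=1: FL=W FR=S RL=S RR=S
t=10: FL=S FR=S RL=W RR=W
t=11: FL=S FR=S RL=W RR=W
t=12: FL=S FR=W RL=W RR=W
t=19: FL=W FR=S RL=S RR=S
t=23: FL=S FR=S RL=S RR=S
t=28: FL=S FR=W RL=W RR=W

t=1: phase=(12,0,2,4) vs β=11 → FL=W FR=S RL=S RR=S
t=10: phase=(5,9,11,13) vs β=11 → FL=S FR=S RL=W RR=W
t=11: phase=(6,10,12,14) vs β=11 → FL=S FR=S RL=W RR=W
t=12: phase=(7,11,13,15) vs β=11 → FL=S FR=W RL=W RR=W
t=19: phase=(14,2,4,6) vs β=11 → FL=W FR=S RL=S RR=S
t=23: phase=(2,6,8,10) vs β=11 → FL=S FR=S RL=S RR=S
t=28: phase=(7,11,13,15) vs β=11 → FL=S FR=W RL=W RR=W


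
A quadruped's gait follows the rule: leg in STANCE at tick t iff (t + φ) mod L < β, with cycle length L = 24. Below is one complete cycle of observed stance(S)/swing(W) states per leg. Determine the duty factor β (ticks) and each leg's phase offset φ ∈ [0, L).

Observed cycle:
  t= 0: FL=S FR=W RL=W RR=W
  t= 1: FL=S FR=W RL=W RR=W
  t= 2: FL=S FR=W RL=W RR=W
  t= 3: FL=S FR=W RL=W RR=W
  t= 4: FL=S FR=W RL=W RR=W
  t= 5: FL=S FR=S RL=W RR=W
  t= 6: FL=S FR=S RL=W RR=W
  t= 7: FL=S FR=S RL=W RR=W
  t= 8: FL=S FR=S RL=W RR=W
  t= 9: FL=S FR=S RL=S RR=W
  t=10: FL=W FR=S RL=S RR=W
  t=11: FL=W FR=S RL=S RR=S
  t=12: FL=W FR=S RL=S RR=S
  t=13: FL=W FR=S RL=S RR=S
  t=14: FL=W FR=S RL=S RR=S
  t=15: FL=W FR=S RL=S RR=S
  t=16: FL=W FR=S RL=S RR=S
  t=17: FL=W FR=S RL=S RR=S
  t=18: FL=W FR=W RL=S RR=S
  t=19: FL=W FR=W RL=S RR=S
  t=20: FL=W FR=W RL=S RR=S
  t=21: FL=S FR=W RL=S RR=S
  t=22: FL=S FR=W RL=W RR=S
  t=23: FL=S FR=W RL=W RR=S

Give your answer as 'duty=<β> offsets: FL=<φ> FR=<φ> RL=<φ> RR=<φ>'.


duty=13 offsets: FL=3 FR=19 RL=15 RR=13

duty β = stance ticks per leg = 13
FL: stance ticks = 13; W→S at t=21 → φ=3
FR: stance ticks = 13; W→S at t=5 → φ=19
RL: stance ticks = 13; W→S at t=9 → φ=15
RR: stance ticks = 13; W→S at t=11 → φ=13


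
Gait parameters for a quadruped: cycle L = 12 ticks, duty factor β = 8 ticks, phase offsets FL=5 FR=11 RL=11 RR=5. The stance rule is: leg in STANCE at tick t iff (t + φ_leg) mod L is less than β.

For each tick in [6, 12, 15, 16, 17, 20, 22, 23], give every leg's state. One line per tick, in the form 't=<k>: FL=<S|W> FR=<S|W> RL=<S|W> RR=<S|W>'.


t=6: FL=W FR=S RL=S RR=W
t=12: FL=S FR=W RL=W RR=S
t=15: FL=W FR=S RL=S RR=W
t=16: FL=W FR=S RL=S RR=W
t=17: FL=W FR=S RL=S RR=W
t=20: FL=S FR=S RL=S RR=S
t=22: FL=S FR=W RL=W RR=S
t=23: FL=S FR=W RL=W RR=S

t=6: phase=(11,5,5,11) vs β=8 → FL=W FR=S RL=S RR=W
t=12: phase=(5,11,11,5) vs β=8 → FL=S FR=W RL=W RR=S
t=15: phase=(8,2,2,8) vs β=8 → FL=W FR=S RL=S RR=W
t=16: phase=(9,3,3,9) vs β=8 → FL=W FR=S RL=S RR=W
t=17: phase=(10,4,4,10) vs β=8 → FL=W FR=S RL=S RR=W
t=20: phase=(1,7,7,1) vs β=8 → FL=S FR=S RL=S RR=S
t=22: phase=(3,9,9,3) vs β=8 → FL=S FR=W RL=W RR=S
t=23: phase=(4,10,10,4) vs β=8 → FL=S FR=W RL=W RR=S


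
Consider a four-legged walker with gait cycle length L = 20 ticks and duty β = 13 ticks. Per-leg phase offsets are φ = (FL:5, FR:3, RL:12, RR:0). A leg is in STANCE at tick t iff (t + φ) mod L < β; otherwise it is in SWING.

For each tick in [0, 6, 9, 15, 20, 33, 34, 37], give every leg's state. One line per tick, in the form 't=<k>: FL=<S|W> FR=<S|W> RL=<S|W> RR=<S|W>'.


t=0: phase=(5,3,12,0) vs β=13 → FL=S FR=S RL=S RR=S
t=6: phase=(11,9,18,6) vs β=13 → FL=S FR=S RL=W RR=S
t=9: phase=(14,12,1,9) vs β=13 → FL=W FR=S RL=S RR=S
t=15: phase=(0,18,7,15) vs β=13 → FL=S FR=W RL=S RR=W
t=20: phase=(5,3,12,0) vs β=13 → FL=S FR=S RL=S RR=S
t=33: phase=(18,16,5,13) vs β=13 → FL=W FR=W RL=S RR=W
t=34: phase=(19,17,6,14) vs β=13 → FL=W FR=W RL=S RR=W
t=37: phase=(2,0,9,17) vs β=13 → FL=S FR=S RL=S RR=W

t=0: FL=S FR=S RL=S RR=S
t=6: FL=S FR=S RL=W RR=S
t=9: FL=W FR=S RL=S RR=S
t=15: FL=S FR=W RL=S RR=W
t=20: FL=S FR=S RL=S RR=S
t=33: FL=W FR=W RL=S RR=W
t=34: FL=W FR=W RL=S RR=W
t=37: FL=S FR=S RL=S RR=W


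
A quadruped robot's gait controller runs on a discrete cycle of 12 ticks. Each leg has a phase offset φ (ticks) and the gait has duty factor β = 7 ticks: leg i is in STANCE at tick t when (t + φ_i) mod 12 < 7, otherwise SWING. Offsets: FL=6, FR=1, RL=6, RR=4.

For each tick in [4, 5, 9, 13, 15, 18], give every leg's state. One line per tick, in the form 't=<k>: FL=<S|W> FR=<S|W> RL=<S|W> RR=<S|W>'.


t=4: phase=(10,5,10,8) vs β=7 → FL=W FR=S RL=W RR=W
t=5: phase=(11,6,11,9) vs β=7 → FL=W FR=S RL=W RR=W
t=9: phase=(3,10,3,1) vs β=7 → FL=S FR=W RL=S RR=S
t=13: phase=(7,2,7,5) vs β=7 → FL=W FR=S RL=W RR=S
t=15: phase=(9,4,9,7) vs β=7 → FL=W FR=S RL=W RR=W
t=18: phase=(0,7,0,10) vs β=7 → FL=S FR=W RL=S RR=W

t=4: FL=W FR=S RL=W RR=W
t=5: FL=W FR=S RL=W RR=W
t=9: FL=S FR=W RL=S RR=S
t=13: FL=W FR=S RL=W RR=S
t=15: FL=W FR=S RL=W RR=W
t=18: FL=S FR=W RL=S RR=W


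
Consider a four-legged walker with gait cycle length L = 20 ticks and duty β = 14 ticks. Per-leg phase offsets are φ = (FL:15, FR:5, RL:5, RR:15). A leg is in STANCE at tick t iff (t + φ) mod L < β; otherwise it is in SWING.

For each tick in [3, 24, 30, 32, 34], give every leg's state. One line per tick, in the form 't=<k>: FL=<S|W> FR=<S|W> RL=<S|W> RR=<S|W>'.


t=3: phase=(18,8,8,18) vs β=14 → FL=W FR=S RL=S RR=W
t=24: phase=(19,9,9,19) vs β=14 → FL=W FR=S RL=S RR=W
t=30: phase=(5,15,15,5) vs β=14 → FL=S FR=W RL=W RR=S
t=32: phase=(7,17,17,7) vs β=14 → FL=S FR=W RL=W RR=S
t=34: phase=(9,19,19,9) vs β=14 → FL=S FR=W RL=W RR=S

t=3: FL=W FR=S RL=S RR=W
t=24: FL=W FR=S RL=S RR=W
t=30: FL=S FR=W RL=W RR=S
t=32: FL=S FR=W RL=W RR=S
t=34: FL=S FR=W RL=W RR=S


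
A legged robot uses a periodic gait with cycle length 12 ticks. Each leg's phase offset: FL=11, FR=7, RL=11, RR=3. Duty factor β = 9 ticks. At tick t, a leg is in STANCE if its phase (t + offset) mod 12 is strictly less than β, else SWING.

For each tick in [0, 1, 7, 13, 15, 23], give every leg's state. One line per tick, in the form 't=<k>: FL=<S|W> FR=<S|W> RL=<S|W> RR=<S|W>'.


t=0: FL=W FR=S RL=W RR=S
t=1: FL=S FR=S RL=S RR=S
t=7: FL=S FR=S RL=S RR=W
t=13: FL=S FR=S RL=S RR=S
t=15: FL=S FR=W RL=S RR=S
t=23: FL=W FR=S RL=W RR=S

t=0: phase=(11,7,11,3) vs β=9 → FL=W FR=S RL=W RR=S
t=1: phase=(0,8,0,4) vs β=9 → FL=S FR=S RL=S RR=S
t=7: phase=(6,2,6,10) vs β=9 → FL=S FR=S RL=S RR=W
t=13: phase=(0,8,0,4) vs β=9 → FL=S FR=S RL=S RR=S
t=15: phase=(2,10,2,6) vs β=9 → FL=S FR=W RL=S RR=S
t=23: phase=(10,6,10,2) vs β=9 → FL=W FR=S RL=W RR=S


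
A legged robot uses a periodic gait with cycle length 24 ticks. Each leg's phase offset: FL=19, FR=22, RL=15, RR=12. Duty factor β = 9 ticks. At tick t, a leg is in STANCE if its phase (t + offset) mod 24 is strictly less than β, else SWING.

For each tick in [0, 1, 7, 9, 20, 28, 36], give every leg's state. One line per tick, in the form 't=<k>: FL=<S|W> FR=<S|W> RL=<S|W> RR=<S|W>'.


t=0: phase=(19,22,15,12) vs β=9 → FL=W FR=W RL=W RR=W
t=1: phase=(20,23,16,13) vs β=9 → FL=W FR=W RL=W RR=W
t=7: phase=(2,5,22,19) vs β=9 → FL=S FR=S RL=W RR=W
t=9: phase=(4,7,0,21) vs β=9 → FL=S FR=S RL=S RR=W
t=20: phase=(15,18,11,8) vs β=9 → FL=W FR=W RL=W RR=S
t=28: phase=(23,2,19,16) vs β=9 → FL=W FR=S RL=W RR=W
t=36: phase=(7,10,3,0) vs β=9 → FL=S FR=W RL=S RR=S

t=0: FL=W FR=W RL=W RR=W
t=1: FL=W FR=W RL=W RR=W
t=7: FL=S FR=S RL=W RR=W
t=9: FL=S FR=S RL=S RR=W
t=20: FL=W FR=W RL=W RR=S
t=28: FL=W FR=S RL=W RR=W
t=36: FL=S FR=W RL=S RR=S


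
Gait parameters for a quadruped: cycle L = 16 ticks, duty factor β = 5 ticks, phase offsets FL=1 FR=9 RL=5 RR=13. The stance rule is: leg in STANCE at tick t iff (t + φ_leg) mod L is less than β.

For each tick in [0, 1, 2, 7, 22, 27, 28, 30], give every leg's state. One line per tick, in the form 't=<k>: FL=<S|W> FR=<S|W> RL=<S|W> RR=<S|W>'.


t=0: phase=(1,9,5,13) vs β=5 → FL=S FR=W RL=W RR=W
t=1: phase=(2,10,6,14) vs β=5 → FL=S FR=W RL=W RR=W
t=2: phase=(3,11,7,15) vs β=5 → FL=S FR=W RL=W RR=W
t=7: phase=(8,0,12,4) vs β=5 → FL=W FR=S RL=W RR=S
t=22: phase=(7,15,11,3) vs β=5 → FL=W FR=W RL=W RR=S
t=27: phase=(12,4,0,8) vs β=5 → FL=W FR=S RL=S RR=W
t=28: phase=(13,5,1,9) vs β=5 → FL=W FR=W RL=S RR=W
t=30: phase=(15,7,3,11) vs β=5 → FL=W FR=W RL=S RR=W

t=0: FL=S FR=W RL=W RR=W
t=1: FL=S FR=W RL=W RR=W
t=2: FL=S FR=W RL=W RR=W
t=7: FL=W FR=S RL=W RR=S
t=22: FL=W FR=W RL=W RR=S
t=27: FL=W FR=S RL=S RR=W
t=28: FL=W FR=W RL=S RR=W
t=30: FL=W FR=W RL=S RR=W


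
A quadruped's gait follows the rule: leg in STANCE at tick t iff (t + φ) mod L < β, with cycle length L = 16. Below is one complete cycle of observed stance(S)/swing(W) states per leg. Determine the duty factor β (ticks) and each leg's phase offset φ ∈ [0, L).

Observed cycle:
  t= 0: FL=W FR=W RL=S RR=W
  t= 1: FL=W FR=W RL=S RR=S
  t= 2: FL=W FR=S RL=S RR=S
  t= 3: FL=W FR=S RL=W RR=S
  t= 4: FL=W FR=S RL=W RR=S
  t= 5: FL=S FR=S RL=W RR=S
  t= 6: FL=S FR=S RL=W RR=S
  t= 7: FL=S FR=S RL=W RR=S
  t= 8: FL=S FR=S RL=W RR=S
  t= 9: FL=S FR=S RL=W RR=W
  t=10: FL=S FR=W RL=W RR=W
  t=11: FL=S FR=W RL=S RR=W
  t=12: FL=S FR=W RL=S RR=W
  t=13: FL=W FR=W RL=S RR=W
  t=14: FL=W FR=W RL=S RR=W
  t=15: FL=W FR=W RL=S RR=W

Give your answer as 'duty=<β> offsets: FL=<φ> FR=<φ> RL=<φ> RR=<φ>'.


duty β = stance ticks per leg = 8
FL: stance ticks = 8; W→S at t=5 → φ=11
FR: stance ticks = 8; W→S at t=2 → φ=14
RL: stance ticks = 8; W→S at t=11 → φ=5
RR: stance ticks = 8; W→S at t=1 → φ=15

duty=8 offsets: FL=11 FR=14 RL=5 RR=15
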